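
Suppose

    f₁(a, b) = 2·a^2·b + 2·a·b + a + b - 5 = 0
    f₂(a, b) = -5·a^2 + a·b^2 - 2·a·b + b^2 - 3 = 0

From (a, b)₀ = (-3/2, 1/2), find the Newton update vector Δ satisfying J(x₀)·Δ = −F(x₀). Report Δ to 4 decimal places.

At (-3/2, 1/2): F = (-5.2500, -12.8750).
Jacobian J = [[4·a·b + 2·b + 1, 2·a^2 + 2·a + 1], [-10·a + b^2 - 2·b, 2·a·b - 2·a + 2·b]].
At the point, J = [[-1.0000, 2.5000], [14.2500, 2.5000]] (det J = -38.1250).
Solving J·Δ = −F gives Δ = (0.5000, 2.3000).

(0.5000, 2.3000)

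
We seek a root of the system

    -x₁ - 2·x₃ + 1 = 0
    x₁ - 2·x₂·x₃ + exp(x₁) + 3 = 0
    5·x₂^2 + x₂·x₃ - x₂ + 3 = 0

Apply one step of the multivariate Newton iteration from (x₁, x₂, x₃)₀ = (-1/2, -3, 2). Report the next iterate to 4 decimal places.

(0.0514, -1.2904, 0.4743)

At (-1/2, -3, 2): F = (-2.5000, 15.106531, 45.0000).
Jacobian J = [[-1, 0, -2], [exp(x₁) + 1, -2·x₃, -2·x₂], [0, 10·x₂ + x₃ - 1, x₂]].
At the point, J = [[-1.0000, 0.0000, -2.0000], [1.606531, -4.0000, 6.0000], [0.0000, -29.0000, -3.0000]] (det J = -92.821222).
Solving J·Δ = −F gives Δ = (0.5514, 1.7096, -1.5257).
Then the next iterate is (x₁, x₂, x₃)₁ = (0.0514, -1.2904, 0.4743).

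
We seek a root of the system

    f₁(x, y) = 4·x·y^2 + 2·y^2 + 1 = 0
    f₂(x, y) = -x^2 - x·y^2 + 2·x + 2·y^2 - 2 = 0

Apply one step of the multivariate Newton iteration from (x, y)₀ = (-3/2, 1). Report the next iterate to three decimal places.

At (-3/2, 1): F = (-3.000, -3.750).
Jacobian J = [[4·y^2, 8·x·y + 4·y], [-2·x - y^2 + 2, -2·x·y + 4·y]].
At the point, J = [[4.000, -8.000], [4.000, 7.000]] (det J = 60.000).
Solving J·Δ = −F gives Δ = (0.850, 0.050).
Then the next iterate is (x, y)₁ = (-0.650, 1.050).

(-0.650, 1.050)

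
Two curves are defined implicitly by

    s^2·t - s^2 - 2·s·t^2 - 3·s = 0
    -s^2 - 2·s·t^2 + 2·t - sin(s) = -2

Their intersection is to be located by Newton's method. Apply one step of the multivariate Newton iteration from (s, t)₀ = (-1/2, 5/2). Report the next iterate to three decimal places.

(-0.757, 0.120)

At (-1/2, 5/2): F = (8.125, 13.47943).
Jacobian J = [[2·s·t - 2·s - 2·t^2 - 3, s^2 - 4·s·t], [-2·s - 2·t^2 - cos(s), -4·s·t + 2]].
At the point, J = [[-17.000, 5.250], [-12.37758, 7.000]] (det J = -54.01769).
Solving J·Δ = −F gives Δ = (-0.257, -2.380).
Then the next iterate is (s, t)₁ = (-0.757, 0.120).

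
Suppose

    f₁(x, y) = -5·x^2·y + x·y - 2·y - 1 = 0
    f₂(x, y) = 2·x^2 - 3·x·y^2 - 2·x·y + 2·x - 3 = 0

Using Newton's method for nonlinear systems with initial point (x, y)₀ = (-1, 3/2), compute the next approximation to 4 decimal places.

(0.0171, 1.9729)

At (-1, 3/2): F = (-13.0000, 6.7500).
Jacobian J = [[-10·x·y + y, -5·x^2 + x - 2], [4·x - 3·y^2 - 2·y + 2, -6·x·y - 2·x]].
At the point, J = [[16.5000, -8.0000], [-11.7500, 11.0000]] (det J = 87.5000).
Solving J·Δ = −F gives Δ = (1.0171, 0.4729).
Then the next iterate is (x, y)₁ = (0.0171, 1.9729).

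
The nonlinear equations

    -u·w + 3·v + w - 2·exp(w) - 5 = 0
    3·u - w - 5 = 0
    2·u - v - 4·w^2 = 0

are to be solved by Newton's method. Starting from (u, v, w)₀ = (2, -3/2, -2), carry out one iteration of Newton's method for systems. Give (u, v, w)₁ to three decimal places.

At (2, -3/2, -2): F = (-7.77067, 3.000, -10.500).
Jacobian J = [[-w, 3, -u - 2·exp(w) + 1], [3, 0, -1], [2, -1, -8·w]].
At the point, J = [[2.000, 3.000, -1.27067], [3.000, 0.000, -1.000], [2.000, -1.000, 16.000]] (det J = -148.18799).
Solving J·Δ = −F gives Δ = (-0.681, 3.450, 0.957).
Then the next iterate is (u, v, w)₁ = (1.319, 1.950, -1.043).

(1.319, 1.950, -1.043)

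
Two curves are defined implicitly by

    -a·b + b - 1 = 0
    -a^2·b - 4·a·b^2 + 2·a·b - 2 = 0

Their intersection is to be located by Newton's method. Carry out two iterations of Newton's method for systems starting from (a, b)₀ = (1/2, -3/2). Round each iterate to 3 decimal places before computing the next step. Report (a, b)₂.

(-1.268, 0.229)

At (1/2, -3/2): F = (-1.750, -7.625).
Jacobian J = [[-b, -a + 1], [-2·a·b - 4·b^2 + 2·b, -a^2 - 8·a·b + 2·a]].
At the point, J = [[1.500, 0.500], [-10.500, 6.750]] (det J = 15.375).
Solving J·Δ = −F gives Δ = (0.520, 1.939).
Then the next iterate is (a, b)₁ = (1.020, 0.439).
Round to (1.020, 0.439) and repeat: F = (-1.00878, -2.34748), J = [[-0.439, -0.020], [-0.78844, -2.58264]].
Δ = (-2.288, -0.210), so (a, b)₂ = (-1.268, 0.229).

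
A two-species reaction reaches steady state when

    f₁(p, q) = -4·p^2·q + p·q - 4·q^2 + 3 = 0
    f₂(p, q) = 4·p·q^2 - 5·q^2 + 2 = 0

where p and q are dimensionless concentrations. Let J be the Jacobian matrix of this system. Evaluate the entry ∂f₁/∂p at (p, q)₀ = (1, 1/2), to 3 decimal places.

-3.500

∂f₁/∂p = -8·p·q + q.
At (1, 1/2) this is -3.500.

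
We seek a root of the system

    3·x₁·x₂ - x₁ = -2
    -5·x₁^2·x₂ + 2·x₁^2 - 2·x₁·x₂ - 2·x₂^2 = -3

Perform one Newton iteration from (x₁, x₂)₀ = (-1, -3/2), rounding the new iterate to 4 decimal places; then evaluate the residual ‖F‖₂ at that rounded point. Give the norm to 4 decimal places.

4.1763

At (-1, -3/2): F = (7.5000, 5.0000).
Jacobian J = [[3·x₂ - 1, 3·x₁], [-10·x₁·x₂ + 4·x₁ - 2·x₂, -5·x₁^2 - 2·x₁ - 4·x₂]].
At the point, J = [[-5.5000, -3.0000], [-16.0000, 3.0000]] (det J = -64.5000).
Solving J·Δ = −F gives Δ = (0.5814, 1.4341).
Then the next iterate is (x₁, x₂)₁ = (-0.4186, -0.0659).
Re-evaluating at (-0.4186, -0.0659): F = (2.501357, 3.344332), so ‖F‖₂ = 4.1763.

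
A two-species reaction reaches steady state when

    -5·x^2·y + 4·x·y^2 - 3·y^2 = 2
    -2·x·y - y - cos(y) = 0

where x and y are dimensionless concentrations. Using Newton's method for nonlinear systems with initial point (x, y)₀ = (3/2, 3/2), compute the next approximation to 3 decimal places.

At (3/2, 3/2): F = (-12.125, -6.07074).
Jacobian J = [[-10·x·y + 4·y^2, -5·x^2 + 8·x·y - 6·y], [-2·y, -2·x + sin(y) - 1]].
At the point, J = [[-13.500, -2.250], [-3.000, -3.00251]] (det J = 33.78382).
Solving J·Δ = −F gives Δ = (-0.673, -1.349).
Then the next iterate is (x, y)₁ = (0.827, 0.151).

(0.827, 0.151)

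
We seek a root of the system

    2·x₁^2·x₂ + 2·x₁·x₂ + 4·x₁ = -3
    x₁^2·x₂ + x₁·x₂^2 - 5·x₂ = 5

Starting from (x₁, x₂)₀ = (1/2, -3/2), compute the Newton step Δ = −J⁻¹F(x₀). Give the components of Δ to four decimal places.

At (1/2, -3/2): F = (2.7500, 3.2500).
Jacobian J = [[4·x₁·x₂ + 2·x₂ + 4, 2·x₁^2 + 2·x₁], [2·x₁·x₂ + x₂^2, x₁^2 + 2·x₁·x₂ - 5]].
At the point, J = [[-2.0000, 1.5000], [0.7500, -6.2500]] (det J = 11.3750).
Solving J·Δ = −F gives Δ = (1.9396, 0.7527).

(1.9396, 0.7527)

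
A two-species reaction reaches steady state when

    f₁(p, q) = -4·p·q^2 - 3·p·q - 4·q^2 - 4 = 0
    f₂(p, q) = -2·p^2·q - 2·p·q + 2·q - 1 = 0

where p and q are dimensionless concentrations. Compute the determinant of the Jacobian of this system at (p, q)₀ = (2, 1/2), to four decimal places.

J = [[-4·q^2 - 3·q, -8·p·q - 3·p - 8·q], [-4·p·q - 2·q, -2·p^2 - 2·p + 2]].
At the point, J = [[-2.5000, -18.0000], [-5.0000, -10.0000]].
det J = -65.0000.

-65.0000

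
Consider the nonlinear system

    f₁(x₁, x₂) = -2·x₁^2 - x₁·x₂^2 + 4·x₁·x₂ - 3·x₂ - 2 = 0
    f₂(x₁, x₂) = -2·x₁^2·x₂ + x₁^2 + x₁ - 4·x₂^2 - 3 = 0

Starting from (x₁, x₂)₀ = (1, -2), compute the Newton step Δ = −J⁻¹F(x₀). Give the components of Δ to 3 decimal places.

At (1, -2): F = (-10.000, -13.000).
Jacobian J = [[-4·x₁ - x₂^2 + 4·x₂, -2·x₁·x₂ + 4·x₁ - 3], [-4·x₁·x₂ + 2·x₁ + 1, -2·x₁^2 - 8·x₂]].
At the point, J = [[-16.000, 5.000], [11.000, 14.000]] (det J = -279.000).
Solving J·Δ = −F gives Δ = (-0.269, 1.140).

(-0.269, 1.140)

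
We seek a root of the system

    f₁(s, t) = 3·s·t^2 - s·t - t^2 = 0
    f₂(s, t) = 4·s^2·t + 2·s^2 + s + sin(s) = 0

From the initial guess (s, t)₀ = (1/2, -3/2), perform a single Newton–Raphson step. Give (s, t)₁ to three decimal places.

At (1/2, -3/2): F = (1.875, -0.02057).
Jacobian J = [[3·t^2 - t, 6·s·t - s - 2·t], [8·s·t + 4·s + cos(s) + 1, 4·s^2]].
At the point, J = [[8.250, -2.000], [-2.12242, 1.000]] (det J = 4.00517).
Solving J·Δ = −F gives Δ = (-0.458, -0.951).
Then the next iterate is (s, t)₁ = (0.042, -2.451).

(0.042, -2.451)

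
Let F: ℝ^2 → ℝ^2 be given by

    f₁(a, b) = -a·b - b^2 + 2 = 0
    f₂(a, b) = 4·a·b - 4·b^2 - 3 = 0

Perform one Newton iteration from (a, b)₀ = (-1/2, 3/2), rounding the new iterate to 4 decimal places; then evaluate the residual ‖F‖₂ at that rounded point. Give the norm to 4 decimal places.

At (-1/2, 3/2): F = (0.5000, -15.0000).
Jacobian J = [[-b, -a - 2·b], [4·b, 4·a - 8·b]].
At the point, J = [[-1.5000, -2.5000], [6.0000, -14.0000]] (det J = 36.0000).
Solving J·Δ = −F gives Δ = (1.2361, -0.5417).
Then the next iterate is (a, b)₁ = (0.7361, 0.9583).
Re-evaluating at (0.7361, 0.9583): F = (0.376256, -3.851737), so ‖F‖₂ = 3.8701.

3.8701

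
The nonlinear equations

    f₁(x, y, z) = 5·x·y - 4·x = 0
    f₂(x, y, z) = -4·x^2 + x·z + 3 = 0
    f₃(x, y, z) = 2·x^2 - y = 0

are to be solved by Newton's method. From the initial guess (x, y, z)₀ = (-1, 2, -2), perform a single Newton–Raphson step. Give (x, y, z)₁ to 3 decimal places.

At (-1, 2, -2): F = (-6.000, 1.000, 0.000).
Jacobian J = [[5·y - 4, 5·x, 0], [-8·x + z, 0, x], [4·x, -1, 0]].
At the point, J = [[6.000, -5.000, 0.000], [6.000, 0.000, -1.000], [-4.000, -1.000, 0.000]] (det J = -26.000).
Solving J·Δ = −F gives Δ = (0.231, -0.923, 2.385).
Then the next iterate is (x, y, z)₁ = (-0.769, 1.077, 0.385).

(-0.769, 1.077, 0.385)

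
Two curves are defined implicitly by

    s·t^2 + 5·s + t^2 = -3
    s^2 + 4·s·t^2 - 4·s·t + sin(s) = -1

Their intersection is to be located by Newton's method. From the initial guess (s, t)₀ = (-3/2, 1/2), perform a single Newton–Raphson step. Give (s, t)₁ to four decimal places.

(-0.5450, 1.2777)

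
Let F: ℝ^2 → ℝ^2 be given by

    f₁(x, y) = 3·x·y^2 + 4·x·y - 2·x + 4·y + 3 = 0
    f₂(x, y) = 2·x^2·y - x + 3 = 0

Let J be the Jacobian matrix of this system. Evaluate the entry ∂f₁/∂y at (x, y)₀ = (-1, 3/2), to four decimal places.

-9.0000

∂f₁/∂y = 6·x·y + 4·x + 4.
At (-1, 3/2) this is -9.0000.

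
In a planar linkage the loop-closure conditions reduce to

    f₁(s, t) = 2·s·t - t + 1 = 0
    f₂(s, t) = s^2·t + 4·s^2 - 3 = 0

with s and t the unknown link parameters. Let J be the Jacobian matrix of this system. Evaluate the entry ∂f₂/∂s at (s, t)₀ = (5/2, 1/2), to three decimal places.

∂f₂/∂s = 2·s·t + 8·s.
At (5/2, 1/2) this is 22.500.

22.500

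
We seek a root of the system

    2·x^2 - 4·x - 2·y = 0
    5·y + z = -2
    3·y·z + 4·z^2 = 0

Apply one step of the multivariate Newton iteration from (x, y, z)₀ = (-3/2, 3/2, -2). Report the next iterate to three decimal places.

(-0.388, -0.311, -0.447)

At (-3/2, 3/2, -2): F = (7.500, 7.500, 7.000).
Jacobian J = [[4·x - 4, -2, 0], [0, 5, 1], [0, 3·z, 3·y + 8·z]].
At the point, J = [[-10.000, -2.000, 0.000], [0.000, 5.000, 1.000], [0.000, -6.000, -11.500]] (det J = 515.000).
Solving J·Δ = −F gives Δ = (1.112, -1.811, 1.553).
Then the next iterate is (x, y, z)₁ = (-0.388, -0.311, -0.447).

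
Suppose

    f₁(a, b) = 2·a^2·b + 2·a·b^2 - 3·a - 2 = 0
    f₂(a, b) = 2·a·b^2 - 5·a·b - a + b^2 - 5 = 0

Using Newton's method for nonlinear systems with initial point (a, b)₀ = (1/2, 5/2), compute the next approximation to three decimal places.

(0.274, 2.370)

At (1/2, 5/2): F = (4.000, 0.750).
Jacobian J = [[4·a·b + 2·b^2 - 3, 2·a^2 + 4·a·b], [2·b^2 - 5·b - 1, 4·a·b - 5·a + 2·b]].
At the point, J = [[14.500, 5.500], [-1.000, 7.500]] (det J = 114.250).
Solving J·Δ = −F gives Δ = (-0.226, -0.130).
Then the next iterate is (a, b)₁ = (0.274, 2.370).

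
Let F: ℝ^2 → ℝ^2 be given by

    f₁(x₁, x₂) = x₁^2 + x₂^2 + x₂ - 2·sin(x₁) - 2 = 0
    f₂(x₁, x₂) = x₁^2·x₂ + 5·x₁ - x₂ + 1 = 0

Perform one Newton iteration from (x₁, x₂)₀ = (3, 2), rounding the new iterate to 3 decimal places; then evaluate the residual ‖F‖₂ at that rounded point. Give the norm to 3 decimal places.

16.312

At (3, 2): F = (12.71776, 32.000).
Jacobian J = [[2·x₁ - 2·cos(x₁), 2·x₂ + 1], [2·x₁·x₂ + 5, x₁^2 - 1]].
At the point, J = [[7.97998, 5.000], [17.000, 8.000]] (det J = -21.16012).
Solving J·Δ = −F gives Δ = (-2.753, 1.851).
Then the next iterate is (x₁, x₂)₁ = (0.247, 3.851).
Re-evaluating at (0.247, 3.851): F = (16.25322, -1.38105), so ‖F‖₂ = 16.312.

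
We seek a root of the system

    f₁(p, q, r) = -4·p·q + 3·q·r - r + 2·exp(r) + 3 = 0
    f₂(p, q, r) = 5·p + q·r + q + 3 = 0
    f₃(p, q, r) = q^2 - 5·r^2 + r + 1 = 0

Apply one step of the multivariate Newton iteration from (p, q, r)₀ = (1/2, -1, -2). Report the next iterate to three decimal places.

(-0.455, -0.294, -0.980)

At (1/2, -1, -2): F = (13.27067, 6.500, -20.000).
Jacobian J = [[-4·q, -4·p + 3·r, 3·q + 2·exp(r) - 1], [5, r + 1, q], [0, 2·q, -10·r + 1]].
At the point, J = [[4.000, -8.000, -3.72933], [5.000, -1.000, -1.000], [0.000, -2.000, 21.000]] (det J = 785.29329).
Solving J·Δ = −F gives Δ = (-0.955, 0.706, 1.020).
Then the next iterate is (p, q, r)₁ = (-0.455, -0.294, -0.980).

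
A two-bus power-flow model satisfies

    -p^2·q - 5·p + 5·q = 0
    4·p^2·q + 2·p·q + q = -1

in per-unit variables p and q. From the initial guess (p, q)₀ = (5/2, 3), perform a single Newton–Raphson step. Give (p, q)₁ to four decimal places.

(1.7814, 1.4977)

At (5/2, 3): F = (-16.2500, 94.0000).
Jacobian J = [[-2·p·q - 5, -p^2 + 5], [8·p·q + 2·q, 4·p^2 + 2·p + 1]].
At the point, J = [[-20.0000, -1.2500], [66.0000, 31.0000]] (det J = -537.5000).
Solving J·Δ = −F gives Δ = (-0.7186, -1.5023).
Then the next iterate is (p, q)₁ = (1.7814, 1.4977).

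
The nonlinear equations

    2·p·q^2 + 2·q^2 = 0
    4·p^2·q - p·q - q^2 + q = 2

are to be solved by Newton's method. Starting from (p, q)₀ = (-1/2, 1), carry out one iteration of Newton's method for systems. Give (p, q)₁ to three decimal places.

(-0.636, 0.636)

At (-1/2, 1): F = (1.000, -0.500).
Jacobian J = [[2·q^2, 4·p·q + 4·q], [8·p·q - q, 4·p^2 - p - 2·q + 1]].
At the point, J = [[2.000, 2.000], [-5.000, 0.500]] (det J = 11.000).
Solving J·Δ = −F gives Δ = (-0.136, -0.364).
Then the next iterate is (p, q)₁ = (-0.636, 0.636).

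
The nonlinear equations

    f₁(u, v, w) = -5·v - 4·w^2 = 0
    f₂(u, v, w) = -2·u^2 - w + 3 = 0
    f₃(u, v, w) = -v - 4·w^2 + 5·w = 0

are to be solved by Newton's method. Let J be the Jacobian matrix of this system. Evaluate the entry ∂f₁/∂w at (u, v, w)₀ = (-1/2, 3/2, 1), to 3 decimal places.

-8.000

∂f₁/∂w = -8·w.
At (-1/2, 3/2, 1) this is -8.000.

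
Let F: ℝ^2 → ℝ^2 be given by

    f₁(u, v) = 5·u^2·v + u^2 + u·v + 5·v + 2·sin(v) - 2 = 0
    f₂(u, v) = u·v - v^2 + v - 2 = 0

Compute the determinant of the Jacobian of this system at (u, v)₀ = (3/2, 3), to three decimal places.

-225.810

J = [[10·u·v + 2·u + v, 5·u^2 + u + 2·cos(v) + 5], [v, u - 2·v + 1]].
At the point, J = [[51.000, 15.77002], [3.000, -3.500]].
det J = -225.810.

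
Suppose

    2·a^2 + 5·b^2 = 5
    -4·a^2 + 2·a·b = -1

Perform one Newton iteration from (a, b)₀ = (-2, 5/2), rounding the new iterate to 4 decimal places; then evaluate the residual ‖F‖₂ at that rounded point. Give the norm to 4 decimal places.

9.6125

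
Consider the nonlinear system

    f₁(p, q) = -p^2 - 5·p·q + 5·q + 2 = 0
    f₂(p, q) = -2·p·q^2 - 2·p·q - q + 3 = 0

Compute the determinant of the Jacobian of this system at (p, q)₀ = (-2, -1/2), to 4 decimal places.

-14.0000

J = [[-2·p - 5·q, -5·p + 5], [-2·q^2 - 2·q, -4·p·q - 2·p - 1]].
At the point, J = [[6.5000, 15.0000], [0.5000, -1.0000]].
det J = -14.0000.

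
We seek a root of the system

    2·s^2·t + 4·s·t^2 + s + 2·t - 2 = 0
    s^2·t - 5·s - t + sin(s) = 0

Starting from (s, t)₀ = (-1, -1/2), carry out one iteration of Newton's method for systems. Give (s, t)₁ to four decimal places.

(0.2020, -0.3510)

At (-1, -1/2): F = (-6.0000, 4.158529).
Jacobian J = [[4·s·t + 4·t^2 + 1, 2·s^2 + 8·s·t + 2], [2·s·t + cos(s) - 5, s^2 - 1]].
At the point, J = [[4.0000, 8.0000], [-3.459698, 0.0000]] (det J = 27.677582).
Solving J·Δ = −F gives Δ = (1.2020, 0.1490).
Then the next iterate is (s, t)₁ = (0.2020, -0.3510).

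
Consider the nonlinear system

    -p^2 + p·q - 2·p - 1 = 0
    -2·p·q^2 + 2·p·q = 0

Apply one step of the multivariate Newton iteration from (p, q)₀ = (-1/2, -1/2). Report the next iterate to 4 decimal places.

(-0.6667, 0.0000)

At (-1/2, -1/2): F = (0.0000, 0.7500).
Jacobian J = [[-2·p + q - 2, p], [-2·q^2 + 2·q, -4·p·q + 2·p]].
At the point, J = [[-1.5000, -0.5000], [-1.5000, -2.0000]] (det J = 2.2500).
Solving J·Δ = −F gives Δ = (-0.1667, 0.5000).
Then the next iterate is (p, q)₁ = (-0.6667, 0.0000).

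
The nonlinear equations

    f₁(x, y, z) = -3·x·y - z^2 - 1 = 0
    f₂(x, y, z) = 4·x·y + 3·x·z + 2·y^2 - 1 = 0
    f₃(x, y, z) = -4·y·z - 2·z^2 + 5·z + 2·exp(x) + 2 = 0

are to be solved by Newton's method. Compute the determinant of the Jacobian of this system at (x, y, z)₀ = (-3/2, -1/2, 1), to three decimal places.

-84.677

J = [[-3·y, -3·x, -2·z], [4·y + 3·z, 4·x + 4·y, 3·x], [2·exp(x), -4·z, -4·y - 4·z + 5]].
At the point, J = [[1.500, 4.500, -2.000], [1.000, -8.000, -4.500], [0.44626, -4.000, 3.000]].
det J = -84.677.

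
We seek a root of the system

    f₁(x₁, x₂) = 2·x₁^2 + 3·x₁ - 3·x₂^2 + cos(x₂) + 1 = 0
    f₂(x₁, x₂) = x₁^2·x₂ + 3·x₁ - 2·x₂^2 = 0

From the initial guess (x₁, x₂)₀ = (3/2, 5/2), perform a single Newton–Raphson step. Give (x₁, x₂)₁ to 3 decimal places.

(1.107, 1.661)

At (3/2, 5/2): F = (-9.55114, -2.375).
Jacobian J = [[4·x₁ + 3, -6·x₂ - sin(x₂)], [2·x₁·x₂ + 3, x₁^2 - 4·x₂]].
At the point, J = [[9.000, -15.59847], [10.500, -7.750]] (det J = 94.03396).
Solving J·Δ = −F gives Δ = (-0.393, -0.839).
Then the next iterate is (x₁, x₂)₁ = (1.107, 1.661).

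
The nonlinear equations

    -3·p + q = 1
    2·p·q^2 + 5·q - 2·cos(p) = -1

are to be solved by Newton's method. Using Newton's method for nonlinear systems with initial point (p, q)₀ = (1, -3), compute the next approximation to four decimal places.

(-33.9875, -100.9626)

At (1, -3): F = (-7.0000, 2.919395).
Jacobian J = [[-3, 1], [2·q^2 + 2·sin(p), 4·p·q + 5]].
At the point, J = [[-3.0000, 1.0000], [19.682942, -7.0000]] (det J = 1.317058).
Solving J·Δ = −F gives Δ = (-34.9875, -97.9626).
Then the next iterate is (p, q)₁ = (-33.9875, -100.9626).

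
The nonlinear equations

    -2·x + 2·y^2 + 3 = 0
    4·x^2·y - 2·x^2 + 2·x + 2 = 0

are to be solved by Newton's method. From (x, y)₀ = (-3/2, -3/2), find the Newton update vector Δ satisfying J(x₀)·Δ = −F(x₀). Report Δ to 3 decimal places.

At (-3/2, -3/2): F = (10.500, -19.000).
Jacobian J = [[-2, 4·y], [8·x·y - 4·x + 2, 4·x^2]].
At the point, J = [[-2.000, -6.000], [26.000, 9.000]] (det J = 138.000).
Solving J·Δ = −F gives Δ = (0.141, 1.703).

(0.141, 1.703)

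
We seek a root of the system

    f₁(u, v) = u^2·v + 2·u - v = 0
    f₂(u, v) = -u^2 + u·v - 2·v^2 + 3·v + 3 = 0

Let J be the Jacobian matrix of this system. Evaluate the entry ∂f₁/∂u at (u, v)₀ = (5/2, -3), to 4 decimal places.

-13.0000

∂f₁/∂u = 2·u·v + 2.
At (5/2, -3) this is -13.0000.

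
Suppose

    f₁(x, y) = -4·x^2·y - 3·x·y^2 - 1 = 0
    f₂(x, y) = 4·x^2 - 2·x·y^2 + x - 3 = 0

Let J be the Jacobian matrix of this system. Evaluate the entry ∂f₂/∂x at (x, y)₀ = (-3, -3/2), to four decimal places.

-27.5000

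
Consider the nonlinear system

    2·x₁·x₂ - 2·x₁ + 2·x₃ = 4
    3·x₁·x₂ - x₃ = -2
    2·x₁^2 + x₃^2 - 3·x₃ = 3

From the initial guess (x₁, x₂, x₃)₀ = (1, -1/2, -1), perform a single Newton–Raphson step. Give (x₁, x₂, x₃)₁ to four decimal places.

(64.0000, 47.5000, 50.0000)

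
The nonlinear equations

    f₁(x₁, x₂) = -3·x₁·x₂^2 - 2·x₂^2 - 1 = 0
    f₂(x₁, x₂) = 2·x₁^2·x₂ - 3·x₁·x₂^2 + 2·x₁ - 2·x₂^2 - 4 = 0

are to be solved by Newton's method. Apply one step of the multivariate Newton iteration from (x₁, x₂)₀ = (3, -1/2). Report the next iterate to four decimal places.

(3.0492, -0.1557)

At (3, -1/2): F = (-3.7500, -9.7500).
Jacobian J = [[-3·x₂^2, -6·x₁·x₂ - 4·x₂], [4·x₁·x₂ - 3·x₂^2 + 2, 2·x₁^2 - 6·x₁·x₂ - 4·x₂]].
At the point, J = [[-0.7500, 11.0000], [-4.7500, 29.0000]] (det J = 30.5000).
Solving J·Δ = −F gives Δ = (0.0492, 0.3443).
Then the next iterate is (x₁, x₂)₁ = (3.0492, -0.1557).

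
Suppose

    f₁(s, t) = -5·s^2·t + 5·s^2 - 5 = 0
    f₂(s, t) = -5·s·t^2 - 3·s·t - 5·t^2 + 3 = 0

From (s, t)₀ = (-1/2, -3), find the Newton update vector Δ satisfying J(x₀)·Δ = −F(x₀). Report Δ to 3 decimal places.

(-0.080, 1.280)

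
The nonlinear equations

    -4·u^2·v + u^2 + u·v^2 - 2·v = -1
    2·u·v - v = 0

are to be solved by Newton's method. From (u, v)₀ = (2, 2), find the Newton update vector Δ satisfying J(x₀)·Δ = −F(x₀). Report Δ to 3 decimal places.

(-0.281, -1.625)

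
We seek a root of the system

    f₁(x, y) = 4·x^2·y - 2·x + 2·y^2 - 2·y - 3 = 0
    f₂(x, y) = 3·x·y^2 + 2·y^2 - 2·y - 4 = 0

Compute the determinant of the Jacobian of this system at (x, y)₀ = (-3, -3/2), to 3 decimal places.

457.000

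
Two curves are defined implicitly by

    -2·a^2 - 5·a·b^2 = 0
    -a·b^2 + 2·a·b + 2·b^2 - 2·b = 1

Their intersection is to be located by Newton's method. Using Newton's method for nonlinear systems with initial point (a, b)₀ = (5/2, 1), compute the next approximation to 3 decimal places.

At (5/2, 1): F = (-25.000, 1.500).
Jacobian J = [[-4·a - 5·b^2, -10·a·b], [-b^2 + 2·b, -2·a·b + 2·a + 4·b - 2]].
At the point, J = [[-15.000, -25.000], [1.000, 2.000]] (det J = -5.000).
Solving J·Δ = −F gives Δ = (-2.500, 0.500).
Then the next iterate is (a, b)₁ = (0.000, 1.500).

(0.000, 1.500)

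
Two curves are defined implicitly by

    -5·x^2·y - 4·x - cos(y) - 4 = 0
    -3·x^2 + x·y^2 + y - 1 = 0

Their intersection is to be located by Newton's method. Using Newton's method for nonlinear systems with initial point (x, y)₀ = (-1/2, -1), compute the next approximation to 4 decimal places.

(-1.4734, 2.5718)

At (-1/2, -1): F = (-1.290302, -3.2500).
Jacobian J = [[-10·x·y - 4, -5·x^2 + sin(y)], [-6·x + y^2, 2·x·y + 1]].
At the point, J = [[-9.0000, -2.091471], [4.0000, 2.0000]] (det J = -9.634116).
Solving J·Δ = −F gives Δ = (-0.9734, 3.5718).
Then the next iterate is (x, y)₁ = (-1.4734, 2.5718).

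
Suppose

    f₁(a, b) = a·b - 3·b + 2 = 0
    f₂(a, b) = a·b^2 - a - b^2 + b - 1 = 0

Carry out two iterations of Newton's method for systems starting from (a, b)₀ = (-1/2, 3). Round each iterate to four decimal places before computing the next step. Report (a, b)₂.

At (-1/2, 3): F = (-8.5000, -11.0000).
Jacobian J = [[b, a - 3], [b^2 - 1, 2·a·b - 2·b + 1]].
At the point, J = [[3.0000, -3.5000], [8.0000, -8.0000]] (det J = 4.0000).
Solving J·Δ = −F gives Δ = (-7.3750, -8.7500).
Then the next iterate is (a, b)₁ = (-7.8750, -5.7500).
Round to (-7.8750, -5.7500) and repeat: F = (64.531250, -292.304688), J = [[-5.7500, -10.8750], [32.0625, 103.0625]].
Δ = (14.2334, -1.5918), so (a, b)₂ = (6.3584, -7.3418).

(6.3584, -7.3418)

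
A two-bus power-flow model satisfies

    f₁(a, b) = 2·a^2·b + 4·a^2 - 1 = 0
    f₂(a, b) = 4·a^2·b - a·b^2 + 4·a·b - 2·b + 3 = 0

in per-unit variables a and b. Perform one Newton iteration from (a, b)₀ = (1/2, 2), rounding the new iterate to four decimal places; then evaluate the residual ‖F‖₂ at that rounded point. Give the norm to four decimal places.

At (1/2, 2): F = (1.0000, 3.0000).
Jacobian J = [[4·a·b + 8·a, 2·a^2], [8·a·b - b^2 + 4·b, 4·a^2 - 2·a·b + 4·a - 2]].
At the point, J = [[8.0000, 0.5000], [12.0000, -1.0000]] (det J = -14.0000).
Solving J·Δ = −F gives Δ = (-0.1786, 0.8571).
Then the next iterate is (a, b)₁ = (0.3214, 2.8571).
Re-evaluating at (0.3214, 2.8571): F = (0.003457, -0.484177), so ‖F‖₂ = 0.4842.

0.4842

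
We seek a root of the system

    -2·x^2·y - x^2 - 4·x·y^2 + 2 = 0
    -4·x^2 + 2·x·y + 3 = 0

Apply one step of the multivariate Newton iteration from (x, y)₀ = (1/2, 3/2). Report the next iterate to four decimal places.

(1.4872, -1.0128)

At (1/2, 3/2): F = (-3.5000, 3.5000).
Jacobian J = [[-4·x·y - 2·x - 4·y^2, -2·x^2 - 8·x·y], [-8·x + 2·y, 2·x]].
At the point, J = [[-13.0000, -6.5000], [-1.0000, 1.0000]] (det J = -19.5000).
Solving J·Δ = −F gives Δ = (0.9872, -2.5128).
Then the next iterate is (x, y)₁ = (1.4872, -1.0128).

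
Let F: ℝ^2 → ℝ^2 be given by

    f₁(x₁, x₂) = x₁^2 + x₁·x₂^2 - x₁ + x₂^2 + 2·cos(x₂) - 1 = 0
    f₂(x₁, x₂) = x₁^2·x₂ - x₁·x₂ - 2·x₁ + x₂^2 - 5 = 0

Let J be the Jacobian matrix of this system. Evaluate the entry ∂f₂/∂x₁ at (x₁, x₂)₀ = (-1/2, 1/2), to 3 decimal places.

∂f₂/∂x₁ = 2·x₁·x₂ - x₂ - 2.
At (-1/2, 1/2) this is -3.000.

-3.000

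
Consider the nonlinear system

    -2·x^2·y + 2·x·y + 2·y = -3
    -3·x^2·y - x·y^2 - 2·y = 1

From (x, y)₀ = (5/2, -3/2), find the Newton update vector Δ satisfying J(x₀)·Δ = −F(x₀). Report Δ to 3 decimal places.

(-0.301, 1.390)

At (5/2, -3/2): F = (11.250, 24.500).
Jacobian J = [[-4·x·y + 2·y, -2·x^2 + 2·x + 2], [-6·x·y - y^2, -3·x^2 - 2·x·y - 2]].
At the point, J = [[12.000, -5.500], [20.250, -13.250]] (det J = -47.625).
Solving J·Δ = −F gives Δ = (-0.301, 1.390).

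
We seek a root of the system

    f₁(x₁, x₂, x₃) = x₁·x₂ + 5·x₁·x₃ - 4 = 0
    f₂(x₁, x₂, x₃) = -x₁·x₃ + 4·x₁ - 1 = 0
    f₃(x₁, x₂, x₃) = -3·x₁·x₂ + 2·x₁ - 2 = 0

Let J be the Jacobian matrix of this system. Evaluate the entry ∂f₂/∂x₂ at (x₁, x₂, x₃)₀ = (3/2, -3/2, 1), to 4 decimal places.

0.0000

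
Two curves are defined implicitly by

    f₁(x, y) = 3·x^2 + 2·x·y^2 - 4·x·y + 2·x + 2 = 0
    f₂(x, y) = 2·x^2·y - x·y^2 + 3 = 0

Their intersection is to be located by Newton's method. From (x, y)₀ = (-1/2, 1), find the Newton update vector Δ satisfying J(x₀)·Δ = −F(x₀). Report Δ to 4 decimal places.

(0.9167, -0.8333)

At (-1/2, 1): F = (2.7500, 4.0000).
Jacobian J = [[6·x + 2·y^2 - 4·y + 2, 4·x·y - 4·x], [4·x·y - y^2, 2·x^2 - 2·x·y]].
At the point, J = [[-3.0000, 0.0000], [-3.0000, 1.5000]] (det J = -4.5000).
Solving J·Δ = −F gives Δ = (0.9167, -0.8333).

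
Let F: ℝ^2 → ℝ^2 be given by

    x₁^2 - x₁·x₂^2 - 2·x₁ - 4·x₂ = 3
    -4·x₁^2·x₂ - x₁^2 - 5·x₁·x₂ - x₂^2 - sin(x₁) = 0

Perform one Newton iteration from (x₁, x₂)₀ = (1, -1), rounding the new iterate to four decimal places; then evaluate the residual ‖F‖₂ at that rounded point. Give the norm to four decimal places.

0.8397

At (1, -1): F = (-1.0000, 6.158529).
Jacobian J = [[2·x₁ - x₂^2 - 2, -2·x₁·x₂ - 4], [-8·x₁·x₂ - 2·x₁ - 5·x₂ - cos(x₁), -4·x₁^2 - 5·x₁ - 2·x₂]].
At the point, J = [[-1.0000, -2.0000], [10.459698, -7.0000]] (det J = 27.919395).
Solving J·Δ = −F gives Δ = (-0.6919, -0.1541).
Then the next iterate is (x₁, x₂)₁ = (0.3081, -1.1541).
Re-evaluating at (0.3081, -1.1541): F = (0.684753, 0.485985), so ‖F‖₂ = 0.8397.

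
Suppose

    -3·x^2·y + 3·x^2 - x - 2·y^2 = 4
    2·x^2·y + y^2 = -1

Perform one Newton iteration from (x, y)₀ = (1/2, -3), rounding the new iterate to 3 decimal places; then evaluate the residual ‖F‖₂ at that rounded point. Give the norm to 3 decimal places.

2.147

At (1/2, -3): F = (-19.500, 8.500).
Jacobian J = [[-6·x·y + 6·x - 1, -3·x^2 - 4·y], [4·x·y, 2·x^2 + 2·y]].
At the point, J = [[11.000, 11.250], [-6.000, -5.500]] (det J = 7.000).
Solving J·Δ = −F gives Δ = (-1.661, 3.357).
Then the next iterate is (x, y)₁ = (-1.161, 0.357).
Re-evaluating at (-1.161, 0.357): F = (-0.49376, 2.08986), so ‖F‖₂ = 2.147.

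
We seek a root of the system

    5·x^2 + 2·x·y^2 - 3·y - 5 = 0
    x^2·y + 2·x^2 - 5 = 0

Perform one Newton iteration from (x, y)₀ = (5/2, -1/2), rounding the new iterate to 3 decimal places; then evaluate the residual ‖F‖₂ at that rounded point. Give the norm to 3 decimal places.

6.529

At (5/2, -1/2): F = (29.000, 4.375).
Jacobian J = [[10·x + 2·y^2, 4·x·y - 3], [2·x·y + 4·x, x^2]].
At the point, J = [[25.500, -8.000], [7.500, 6.250]] (det J = 219.375).
Solving J·Δ = −F gives Δ = (-0.986, 0.483).
Then the next iterate is (x, y)₁ = (1.514, -0.017).
Re-evaluating at (1.514, -0.017): F = (6.51286, -0.45458), so ‖F‖₂ = 6.529.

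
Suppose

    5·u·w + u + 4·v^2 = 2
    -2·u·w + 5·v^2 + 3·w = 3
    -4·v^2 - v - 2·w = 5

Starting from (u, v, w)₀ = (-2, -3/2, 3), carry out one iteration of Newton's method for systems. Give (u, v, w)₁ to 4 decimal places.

(-32.4712, -7.7692, -40.7308)

At (-2, -3/2, 3): F = (-25.0000, 29.2500, -18.5000).
Jacobian J = [[5·w + 1, 8·v, 5·u], [-2·w, 10·v, -2·u + 3], [0, -8·v - 1, -2]].
At the point, J = [[16.0000, -12.0000, -10.0000], [-6.0000, -15.0000, 7.0000], [0.0000, 11.0000, -2.0000]] (det J = 52.0000).
Solving J·Δ = −F gives Δ = (-30.4712, -6.2692, -43.7308).
Then the next iterate is (u, v, w)₁ = (-32.4712, -7.7692, -40.7308).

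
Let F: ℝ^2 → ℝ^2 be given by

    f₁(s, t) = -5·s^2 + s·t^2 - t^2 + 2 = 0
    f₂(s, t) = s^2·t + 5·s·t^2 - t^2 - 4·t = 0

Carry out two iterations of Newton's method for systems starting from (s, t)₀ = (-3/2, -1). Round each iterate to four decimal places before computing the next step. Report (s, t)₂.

(-0.4179, -1.1051)

At (-3/2, -1): F = (-11.7500, -6.7500).
Jacobian J = [[-10·s + t^2, 2·s·t - 2·t], [2·s·t + 5·t^2, s^2 + 10·s·t - 2·t - 4]].
At the point, J = [[16.0000, 5.0000], [8.0000, 15.2500]] (det J = 204.0000).
Solving J·Δ = −F gives Δ = (0.7129, 0.0686).
Then the next iterate is (s, t)₁ = (-0.7871, -0.9314).
Round to (-0.7871, -0.9314) and repeat: F = (-2.647952, -1.133003), J = [[8.738506, 3.329010], [5.803740, 5.813376]].
Δ = (0.3692, -0.1737), so (s, t)₂ = (-0.4179, -1.1051).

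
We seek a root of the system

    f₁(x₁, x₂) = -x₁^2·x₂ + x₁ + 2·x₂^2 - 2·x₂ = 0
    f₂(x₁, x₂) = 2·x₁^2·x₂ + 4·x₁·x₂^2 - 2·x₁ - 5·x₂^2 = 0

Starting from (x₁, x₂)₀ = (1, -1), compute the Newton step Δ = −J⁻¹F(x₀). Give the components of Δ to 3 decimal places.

At (1, -1): F = (6.000, -5.000).
Jacobian J = [[-2·x₁·x₂ + 1, -x₁^2 + 4·x₂ - 2], [4·x₁·x₂ + 4·x₂^2 - 2, 2·x₁^2 + 8·x₁·x₂ - 10·x₂]].
At the point, J = [[3.000, -7.000], [-2.000, 4.000]] (det J = -2.000).
Solving J·Δ = −F gives Δ = (-5.500, -1.500).

(-5.500, -1.500)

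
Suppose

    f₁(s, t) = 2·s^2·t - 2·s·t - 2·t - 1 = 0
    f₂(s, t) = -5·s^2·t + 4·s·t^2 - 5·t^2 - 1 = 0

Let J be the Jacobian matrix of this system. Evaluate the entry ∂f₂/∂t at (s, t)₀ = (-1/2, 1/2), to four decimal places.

∂f₂/∂t = -5·s^2 + 8·s·t - 10·t.
At (-1/2, 1/2) this is -8.2500.

-8.2500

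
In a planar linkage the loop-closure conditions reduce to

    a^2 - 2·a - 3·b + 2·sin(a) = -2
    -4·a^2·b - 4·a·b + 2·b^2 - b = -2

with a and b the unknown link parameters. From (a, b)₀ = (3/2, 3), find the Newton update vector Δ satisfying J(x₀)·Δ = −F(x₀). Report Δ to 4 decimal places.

At (3/2, 3): F = (-5.755010, -28.0000).
Jacobian J = [[2·a + 2·cos(a) - 2, -3], [-8·a·b - 4·b, -4·a^2 - 4·a + 4·b - 1]].
At the point, J = [[1.141474, -3.0000], [-48.0000, -4.0000]] (det J = -148.565898).
Solving J·Δ = −F gives Δ = (-0.4105, -2.0745).

(-0.4105, -2.0745)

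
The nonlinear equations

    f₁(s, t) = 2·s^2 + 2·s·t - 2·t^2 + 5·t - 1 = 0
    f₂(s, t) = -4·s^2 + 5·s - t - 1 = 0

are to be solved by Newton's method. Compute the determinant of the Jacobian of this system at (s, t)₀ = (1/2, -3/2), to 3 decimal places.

J = [[4·s + 2·t, 2·s - 4·t + 5], [-8·s + 5, -1]].
At the point, J = [[-1.000, 12.000], [1.000, -1.000]].
det J = -11.000.

-11.000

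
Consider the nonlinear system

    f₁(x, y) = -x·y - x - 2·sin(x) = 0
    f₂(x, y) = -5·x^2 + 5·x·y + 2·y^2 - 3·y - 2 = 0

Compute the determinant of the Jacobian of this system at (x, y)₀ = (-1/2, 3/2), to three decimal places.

J = [[-y - 2·cos(x) - 1, -x], [-10·x + 5·y, 5·x + 4·y - 3]].
At the point, J = [[-4.25517, 0.500], [12.500, 0.500]].
det J = -8.378.

-8.378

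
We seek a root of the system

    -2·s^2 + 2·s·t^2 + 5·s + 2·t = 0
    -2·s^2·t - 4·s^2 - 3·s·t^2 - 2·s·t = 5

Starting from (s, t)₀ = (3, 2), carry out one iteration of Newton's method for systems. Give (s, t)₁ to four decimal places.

(1.9090, 1.0804)

At (3, 2): F = (25.0000, -125.0000).
Jacobian J = [[-4·s + 2·t^2 + 5, 4·s·t + 2], [-4·s·t - 8·s - 3·t^2 - 2·t, -2·s^2 - 6·s·t - 2·s]].
At the point, J = [[1.0000, 26.0000], [-64.0000, -60.0000]] (det J = 1604.0000).
Solving J·Δ = −F gives Δ = (-1.0910, -0.9196).
Then the next iterate is (s, t)₁ = (1.9090, 1.0804).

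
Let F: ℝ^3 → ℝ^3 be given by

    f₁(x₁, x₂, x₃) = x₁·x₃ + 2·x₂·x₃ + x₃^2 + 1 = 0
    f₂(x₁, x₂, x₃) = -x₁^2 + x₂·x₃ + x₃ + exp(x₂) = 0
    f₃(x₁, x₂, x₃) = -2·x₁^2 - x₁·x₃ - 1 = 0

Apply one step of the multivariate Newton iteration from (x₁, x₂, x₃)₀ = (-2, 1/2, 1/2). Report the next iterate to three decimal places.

(-0.967, -0.766, 0.628)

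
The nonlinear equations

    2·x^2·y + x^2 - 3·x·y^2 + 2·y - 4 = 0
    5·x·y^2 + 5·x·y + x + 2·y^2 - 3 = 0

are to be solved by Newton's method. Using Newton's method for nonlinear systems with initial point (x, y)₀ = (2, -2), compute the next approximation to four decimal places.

At (2, -2): F = (-44.0000, 27.0000).
Jacobian J = [[4·x·y + 2·x - 3·y^2, 2·x^2 - 6·x·y + 2], [5·y^2 + 5·y + 1, 10·x·y + 5·x + 4·y]].
At the point, J = [[-24.0000, 34.0000], [11.0000, -38.0000]] (det J = 538.0000).
Solving J·Δ = −F gives Δ = (-1.4015, 0.3048).
Then the next iterate is (x, y)₁ = (0.5985, -1.6952).

(0.5985, -1.6952)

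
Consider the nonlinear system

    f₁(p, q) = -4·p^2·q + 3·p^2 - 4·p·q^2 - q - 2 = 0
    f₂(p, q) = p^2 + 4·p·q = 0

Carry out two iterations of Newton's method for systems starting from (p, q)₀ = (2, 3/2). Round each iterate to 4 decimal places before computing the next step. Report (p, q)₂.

At (2, 3/2): F = (-33.5000, 16.0000).
Jacobian J = [[-8·p·q + 6·p - 4·q^2, -4·p^2 - 8·p·q - 1], [2·p + 4·q, 4·p]].
At the point, J = [[-21.0000, -41.0000], [10.0000, 8.0000]] (det J = 242.0000).
Solving J·Δ = −F gives Δ = (-1.6033, 0.0041).
Then the next iterate is (p, q)₁ = (0.3967, 1.5041).
Round to (0.3967, 1.5041) and repeat: F = (-7.568638, 2.544077), J = [[-11.442479, -6.402895], [6.8098, 1.5868]].
Δ = (-0.1682, -0.8815), so (p, q)₂ = (0.2285, 0.6226).

(0.2285, 0.6226)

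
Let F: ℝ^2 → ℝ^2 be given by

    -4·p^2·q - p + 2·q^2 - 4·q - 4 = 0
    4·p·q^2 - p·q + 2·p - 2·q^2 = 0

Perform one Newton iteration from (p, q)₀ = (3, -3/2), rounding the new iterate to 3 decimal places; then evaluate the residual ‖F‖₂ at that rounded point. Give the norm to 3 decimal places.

17.733

At (3, -3/2): F = (57.500, 33.000).
Jacobian J = [[-8·p·q - 1, -4·p^2 + 4·q - 4], [4·q^2 - q + 2, 8·p·q - p - 4·q]].
At the point, J = [[35.000, -46.000], [12.500, -33.000]] (det J = -580.000).
Solving J·Δ = −F gives Δ = (-0.654, 0.752).
Then the next iterate is (p, q)₁ = (2.346, -0.748).
Re-evaluating at (2.346, -0.748): F = (14.23213, 10.57819), so ‖F‖₂ = 17.733.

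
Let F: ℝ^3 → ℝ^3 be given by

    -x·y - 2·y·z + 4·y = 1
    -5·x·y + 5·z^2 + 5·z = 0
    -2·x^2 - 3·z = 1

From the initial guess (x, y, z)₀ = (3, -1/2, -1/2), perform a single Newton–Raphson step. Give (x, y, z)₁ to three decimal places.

At (3, -1/2, -1/2): F = (-2.000, 6.250, -17.500).
Jacobian J = [[-y, -x - 2·z + 4, -2·y], [-5·y, -5·x, 10·z + 5], [-4·x, 0, -3]].
At the point, J = [[0.500, 2.000, 1.000], [2.500, -15.000, 0.000], [-12.000, 0.000, -3.000]] (det J = -142.500).
Solving J·Δ = −F gives Δ = (-2.211, 0.048, 3.009).
Then the next iterate is (x, y, z)₁ = (0.789, -0.452, 2.509).

(0.789, -0.452, 2.509)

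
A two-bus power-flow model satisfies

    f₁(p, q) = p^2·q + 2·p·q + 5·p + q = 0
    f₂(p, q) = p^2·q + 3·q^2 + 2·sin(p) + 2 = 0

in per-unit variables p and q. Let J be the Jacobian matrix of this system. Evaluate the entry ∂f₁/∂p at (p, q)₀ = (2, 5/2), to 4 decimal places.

∂f₁/∂p = 2·p·q + 2·q + 5.
At (2, 5/2) this is 20.0000.

20.0000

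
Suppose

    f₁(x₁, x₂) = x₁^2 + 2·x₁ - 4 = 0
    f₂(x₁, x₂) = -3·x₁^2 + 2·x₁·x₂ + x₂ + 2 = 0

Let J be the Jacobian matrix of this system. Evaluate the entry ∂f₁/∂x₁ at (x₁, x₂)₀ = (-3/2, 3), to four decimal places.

∂f₁/∂x₁ = 2·x₁ + 2.
At (-3/2, 3) this is -1.0000.

-1.0000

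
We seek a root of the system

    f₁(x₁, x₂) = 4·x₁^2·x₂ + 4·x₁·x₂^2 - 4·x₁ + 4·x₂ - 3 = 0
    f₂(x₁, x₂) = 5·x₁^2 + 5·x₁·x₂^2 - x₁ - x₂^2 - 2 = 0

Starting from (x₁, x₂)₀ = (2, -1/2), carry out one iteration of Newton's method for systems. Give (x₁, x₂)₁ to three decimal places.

At (2, -1/2): F = (-19.000, 18.250).
Jacobian J = [[8·x₁·x₂ + 4·x₂^2 - 4, 4·x₁^2 + 8·x₁·x₂ + 4], [10·x₁ + 5·x₂^2 - 1, 10·x₁·x₂ - 2·x₂]].
At the point, J = [[-11.000, 12.000], [20.250, -9.000]] (det J = -144.000).
Solving J·Δ = −F gives Δ = (-0.333, 1.278).
Then the next iterate is (x₁, x₂)₁ = (1.667, 0.778).

(1.667, 0.778)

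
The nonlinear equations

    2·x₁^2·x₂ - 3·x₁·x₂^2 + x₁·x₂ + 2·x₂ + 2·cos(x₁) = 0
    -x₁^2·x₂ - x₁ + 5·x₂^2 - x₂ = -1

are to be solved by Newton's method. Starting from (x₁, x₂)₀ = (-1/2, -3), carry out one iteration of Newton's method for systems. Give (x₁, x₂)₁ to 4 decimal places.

(-0.5904, -1.3804)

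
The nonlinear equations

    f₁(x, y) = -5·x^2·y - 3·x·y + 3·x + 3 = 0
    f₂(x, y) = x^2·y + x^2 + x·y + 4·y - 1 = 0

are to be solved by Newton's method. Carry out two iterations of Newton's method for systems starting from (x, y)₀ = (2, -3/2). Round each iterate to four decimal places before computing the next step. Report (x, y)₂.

At (2, -3/2): F = (48.0000, -12.0000).
Jacobian J = [[-10·x·y - 3·y + 3, -5·x^2 - 3·x], [2·x·y + 2·x + y, x^2 + x + 4]].
At the point, J = [[37.5000, -26.0000], [-3.5000, 10.0000]] (det J = 284.0000).
Solving J·Δ = −F gives Δ = (-0.5915, 0.9930).
Then the next iterate is (x, y)₁ = (1.4085, -0.5070).
Round to (1.4085, -0.5070) and repeat: F = (14.396945, -2.764060), J = [[11.662095, -14.144861], [0.881781, 7.392372]].
Δ = (-0.6823, 0.4553), so (x, y)₂ = (0.7262, -0.0517).

(0.7262, -0.0517)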